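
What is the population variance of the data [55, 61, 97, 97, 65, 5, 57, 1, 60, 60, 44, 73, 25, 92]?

843.8163

Step 1: Compute the mean: (55 + 61 + 97 + 97 + 65 + 5 + 57 + 1 + 60 + 60 + 44 + 73 + 25 + 92) / 14 = 56.5714
Step 2: Compute squared deviations from the mean:
  (55 - 56.5714)^2 = 2.4694
  (61 - 56.5714)^2 = 19.6122
  (97 - 56.5714)^2 = 1634.4694
  (97 - 56.5714)^2 = 1634.4694
  (65 - 56.5714)^2 = 71.0408
  (5 - 56.5714)^2 = 2659.6122
  (57 - 56.5714)^2 = 0.1837
  (1 - 56.5714)^2 = 3088.1837
  (60 - 56.5714)^2 = 11.7551
  (60 - 56.5714)^2 = 11.7551
  (44 - 56.5714)^2 = 158.0408
  (73 - 56.5714)^2 = 269.898
  (25 - 56.5714)^2 = 996.7551
  (92 - 56.5714)^2 = 1255.1837
Step 3: Sum of squared deviations = 11813.4286
Step 4: Population variance = 11813.4286 / 14 = 843.8163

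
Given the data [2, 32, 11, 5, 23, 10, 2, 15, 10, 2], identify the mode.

2

Step 1: Count the frequency of each value:
  2: appears 3 time(s)
  5: appears 1 time(s)
  10: appears 2 time(s)
  11: appears 1 time(s)
  15: appears 1 time(s)
  23: appears 1 time(s)
  32: appears 1 time(s)
Step 2: The value 2 appears most frequently (3 times).
Step 3: Mode = 2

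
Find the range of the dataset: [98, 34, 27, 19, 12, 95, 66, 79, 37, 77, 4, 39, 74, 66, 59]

94

Step 1: Identify the maximum value: max = 98
Step 2: Identify the minimum value: min = 4
Step 3: Range = max - min = 98 - 4 = 94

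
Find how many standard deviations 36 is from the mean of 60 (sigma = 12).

-2

Step 1: Recall the z-score formula: z = (x - mu) / sigma
Step 2: Substitute values: z = (36 - 60) / 12
Step 3: z = -24 / 12 = -2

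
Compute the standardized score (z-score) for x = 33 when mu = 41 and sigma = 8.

-1

Step 1: Recall the z-score formula: z = (x - mu) / sigma
Step 2: Substitute values: z = (33 - 41) / 8
Step 3: z = -8 / 8 = -1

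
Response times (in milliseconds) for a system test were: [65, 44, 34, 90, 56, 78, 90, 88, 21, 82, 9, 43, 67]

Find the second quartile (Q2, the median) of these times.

65

Step 1: Sort the data: [9, 21, 34, 43, 44, 56, 65, 67, 78, 82, 88, 90, 90]
Step 2: n = 13
Step 3: Q2 is the median. Since n is odd, it is the middle value at position 7: 65
Step 4: Q2 = 65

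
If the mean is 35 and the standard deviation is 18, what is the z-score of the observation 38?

0.1667

Step 1: Recall the z-score formula: z = (x - mu) / sigma
Step 2: Substitute values: z = (38 - 35) / 18
Step 3: z = 3 / 18 = 0.1667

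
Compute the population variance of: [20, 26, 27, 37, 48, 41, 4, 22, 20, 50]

185.65

Step 1: Compute the mean: (20 + 26 + 27 + 37 + 48 + 41 + 4 + 22 + 20 + 50) / 10 = 29.5
Step 2: Compute squared deviations from the mean:
  (20 - 29.5)^2 = 90.25
  (26 - 29.5)^2 = 12.25
  (27 - 29.5)^2 = 6.25
  (37 - 29.5)^2 = 56.25
  (48 - 29.5)^2 = 342.25
  (41 - 29.5)^2 = 132.25
  (4 - 29.5)^2 = 650.25
  (22 - 29.5)^2 = 56.25
  (20 - 29.5)^2 = 90.25
  (50 - 29.5)^2 = 420.25
Step 3: Sum of squared deviations = 1856.5
Step 4: Population variance = 1856.5 / 10 = 185.65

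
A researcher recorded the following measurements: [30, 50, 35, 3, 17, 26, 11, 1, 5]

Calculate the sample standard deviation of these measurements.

16.6792

Step 1: Compute the mean: 19.7778
Step 2: Sum of squared deviations from the mean: 2225.5556
Step 3: Sample variance = 2225.5556 / 8 = 278.1944
Step 4: Standard deviation = sqrt(278.1944) = 16.6792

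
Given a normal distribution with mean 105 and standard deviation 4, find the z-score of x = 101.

-1

Step 1: Recall the z-score formula: z = (x - mu) / sigma
Step 2: Substitute values: z = (101 - 105) / 4
Step 3: z = -4 / 4 = -1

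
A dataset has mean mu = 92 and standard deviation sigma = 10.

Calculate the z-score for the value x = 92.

0

Step 1: Recall the z-score formula: z = (x - mu) / sigma
Step 2: Substitute values: z = (92 - 92) / 10
Step 3: z = 0 / 10 = 0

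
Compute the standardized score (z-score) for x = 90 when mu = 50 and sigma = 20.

2

Step 1: Recall the z-score formula: z = (x - mu) / sigma
Step 2: Substitute values: z = (90 - 50) / 20
Step 3: z = 40 / 20 = 2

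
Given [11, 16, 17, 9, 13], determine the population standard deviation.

2.9933

Step 1: Compute the mean: 13.2
Step 2: Sum of squared deviations from the mean: 44.8
Step 3: Population variance = 44.8 / 5 = 8.96
Step 4: Standard deviation = sqrt(8.96) = 2.9933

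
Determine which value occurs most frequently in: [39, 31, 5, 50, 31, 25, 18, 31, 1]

31

Step 1: Count the frequency of each value:
  1: appears 1 time(s)
  5: appears 1 time(s)
  18: appears 1 time(s)
  25: appears 1 time(s)
  31: appears 3 time(s)
  39: appears 1 time(s)
  50: appears 1 time(s)
Step 2: The value 31 appears most frequently (3 times).
Step 3: Mode = 31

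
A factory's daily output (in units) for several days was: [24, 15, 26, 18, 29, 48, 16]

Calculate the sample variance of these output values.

129.4762

Step 1: Compute the mean: (24 + 15 + 26 + 18 + 29 + 48 + 16) / 7 = 25.1429
Step 2: Compute squared deviations from the mean:
  (24 - 25.1429)^2 = 1.3061
  (15 - 25.1429)^2 = 102.8776
  (26 - 25.1429)^2 = 0.7347
  (18 - 25.1429)^2 = 51.0204
  (29 - 25.1429)^2 = 14.8776
  (48 - 25.1429)^2 = 522.449
  (16 - 25.1429)^2 = 83.5918
Step 3: Sum of squared deviations = 776.8571
Step 4: Sample variance = 776.8571 / 6 = 129.4762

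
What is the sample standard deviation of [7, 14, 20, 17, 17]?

4.9497

Step 1: Compute the mean: 15
Step 2: Sum of squared deviations from the mean: 98
Step 3: Sample variance = 98 / 4 = 24.5
Step 4: Standard deviation = sqrt(24.5) = 4.9497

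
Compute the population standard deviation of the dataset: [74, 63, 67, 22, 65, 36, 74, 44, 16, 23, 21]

22.1419

Step 1: Compute the mean: 45.9091
Step 2: Sum of squared deviations from the mean: 5392.9091
Step 3: Population variance = 5392.9091 / 11 = 490.2645
Step 4: Standard deviation = sqrt(490.2645) = 22.1419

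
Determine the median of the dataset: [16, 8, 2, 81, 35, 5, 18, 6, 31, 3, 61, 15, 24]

16

Step 1: Sort the data in ascending order: [2, 3, 5, 6, 8, 15, 16, 18, 24, 31, 35, 61, 81]
Step 2: The number of values is n = 13.
Step 3: Since n is odd, the median is the middle value at position 7: 16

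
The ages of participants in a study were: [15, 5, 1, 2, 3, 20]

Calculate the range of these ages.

19

Step 1: Identify the maximum value: max = 20
Step 2: Identify the minimum value: min = 1
Step 3: Range = max - min = 20 - 1 = 19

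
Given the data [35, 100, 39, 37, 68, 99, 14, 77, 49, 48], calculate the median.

48.5

Step 1: Sort the data in ascending order: [14, 35, 37, 39, 48, 49, 68, 77, 99, 100]
Step 2: The number of values is n = 10.
Step 3: Since n is even, the median is the average of positions 5 and 6:
  Median = (48 + 49) / 2 = 48.5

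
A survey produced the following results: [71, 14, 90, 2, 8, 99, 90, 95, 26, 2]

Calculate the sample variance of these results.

1812.2333

Step 1: Compute the mean: (71 + 14 + 90 + 2 + 8 + 99 + 90 + 95 + 26 + 2) / 10 = 49.7
Step 2: Compute squared deviations from the mean:
  (71 - 49.7)^2 = 453.69
  (14 - 49.7)^2 = 1274.49
  (90 - 49.7)^2 = 1624.09
  (2 - 49.7)^2 = 2275.29
  (8 - 49.7)^2 = 1738.89
  (99 - 49.7)^2 = 2430.49
  (90 - 49.7)^2 = 1624.09
  (95 - 49.7)^2 = 2052.09
  (26 - 49.7)^2 = 561.69
  (2 - 49.7)^2 = 2275.29
Step 3: Sum of squared deviations = 16310.1
Step 4: Sample variance = 16310.1 / 9 = 1812.2333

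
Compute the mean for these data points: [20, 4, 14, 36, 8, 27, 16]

17.8571

Step 1: Sum all values: 20 + 4 + 14 + 36 + 8 + 27 + 16 = 125
Step 2: Count the number of values: n = 7
Step 3: Mean = sum / n = 125 / 7 = 17.8571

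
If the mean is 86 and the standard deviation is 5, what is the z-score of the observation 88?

0.4

Step 1: Recall the z-score formula: z = (x - mu) / sigma
Step 2: Substitute values: z = (88 - 86) / 5
Step 3: z = 2 / 5 = 0.4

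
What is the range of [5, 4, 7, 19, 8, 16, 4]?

15

Step 1: Identify the maximum value: max = 19
Step 2: Identify the minimum value: min = 4
Step 3: Range = max - min = 19 - 4 = 15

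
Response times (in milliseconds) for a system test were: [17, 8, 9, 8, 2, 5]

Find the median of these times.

8

Step 1: Sort the data in ascending order: [2, 5, 8, 8, 9, 17]
Step 2: The number of values is n = 6.
Step 3: Since n is even, the median is the average of positions 3 and 4:
  Median = (8 + 8) / 2 = 8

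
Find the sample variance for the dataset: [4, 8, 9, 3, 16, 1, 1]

29.3333

Step 1: Compute the mean: (4 + 8 + 9 + 3 + 16 + 1 + 1) / 7 = 6
Step 2: Compute squared deviations from the mean:
  (4 - 6)^2 = 4
  (8 - 6)^2 = 4
  (9 - 6)^2 = 9
  (3 - 6)^2 = 9
  (16 - 6)^2 = 100
  (1 - 6)^2 = 25
  (1 - 6)^2 = 25
Step 3: Sum of squared deviations = 176
Step 4: Sample variance = 176 / 6 = 29.3333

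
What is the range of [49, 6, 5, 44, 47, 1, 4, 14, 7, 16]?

48

Step 1: Identify the maximum value: max = 49
Step 2: Identify the minimum value: min = 1
Step 3: Range = max - min = 49 - 1 = 48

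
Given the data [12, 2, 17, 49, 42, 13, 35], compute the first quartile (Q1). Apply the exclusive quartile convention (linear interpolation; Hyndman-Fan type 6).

12

Step 1: Sort the data: [2, 12, 13, 17, 35, 42, 49]
Step 2: n = 7
Step 3: Using the exclusive quartile method:
  Q1 = 12
  Q2 (median) = 17
  Q3 = 42
  IQR = Q3 - Q1 = 42 - 12 = 30
Step 4: Q1 = 12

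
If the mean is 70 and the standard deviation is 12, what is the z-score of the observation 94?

2

Step 1: Recall the z-score formula: z = (x - mu) / sigma
Step 2: Substitute values: z = (94 - 70) / 12
Step 3: z = 24 / 12 = 2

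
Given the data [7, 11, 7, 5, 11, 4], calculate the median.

7

Step 1: Sort the data in ascending order: [4, 5, 7, 7, 11, 11]
Step 2: The number of values is n = 6.
Step 3: Since n is even, the median is the average of positions 3 and 4:
  Median = (7 + 7) / 2 = 7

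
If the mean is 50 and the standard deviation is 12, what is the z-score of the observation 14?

-3

Step 1: Recall the z-score formula: z = (x - mu) / sigma
Step 2: Substitute values: z = (14 - 50) / 12
Step 3: z = -36 / 12 = -3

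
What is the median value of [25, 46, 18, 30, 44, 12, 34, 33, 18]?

30

Step 1: Sort the data in ascending order: [12, 18, 18, 25, 30, 33, 34, 44, 46]
Step 2: The number of values is n = 9.
Step 3: Since n is odd, the median is the middle value at position 5: 30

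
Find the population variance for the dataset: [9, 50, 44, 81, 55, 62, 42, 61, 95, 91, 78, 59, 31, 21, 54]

557.4489

Step 1: Compute the mean: (9 + 50 + 44 + 81 + 55 + 62 + 42 + 61 + 95 + 91 + 78 + 59 + 31 + 21 + 54) / 15 = 55.5333
Step 2: Compute squared deviations from the mean:
  (9 - 55.5333)^2 = 2165.3511
  (50 - 55.5333)^2 = 30.6178
  (44 - 55.5333)^2 = 133.0178
  (81 - 55.5333)^2 = 648.5511
  (55 - 55.5333)^2 = 0.2844
  (62 - 55.5333)^2 = 41.8178
  (42 - 55.5333)^2 = 183.1511
  (61 - 55.5333)^2 = 29.8844
  (95 - 55.5333)^2 = 1557.6178
  (91 - 55.5333)^2 = 1257.8844
  (78 - 55.5333)^2 = 504.7511
  (59 - 55.5333)^2 = 12.0178
  (31 - 55.5333)^2 = 601.8844
  (21 - 55.5333)^2 = 1192.5511
  (54 - 55.5333)^2 = 2.3511
Step 3: Sum of squared deviations = 8361.7333
Step 4: Population variance = 8361.7333 / 15 = 557.4489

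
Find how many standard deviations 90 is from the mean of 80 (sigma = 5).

2

Step 1: Recall the z-score formula: z = (x - mu) / sigma
Step 2: Substitute values: z = (90 - 80) / 5
Step 3: z = 10 / 5 = 2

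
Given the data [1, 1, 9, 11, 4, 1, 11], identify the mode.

1

Step 1: Count the frequency of each value:
  1: appears 3 time(s)
  4: appears 1 time(s)
  9: appears 1 time(s)
  11: appears 2 time(s)
Step 2: The value 1 appears most frequently (3 times).
Step 3: Mode = 1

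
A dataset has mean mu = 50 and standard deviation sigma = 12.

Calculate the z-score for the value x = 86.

3

Step 1: Recall the z-score formula: z = (x - mu) / sigma
Step 2: Substitute values: z = (86 - 50) / 12
Step 3: z = 36 / 12 = 3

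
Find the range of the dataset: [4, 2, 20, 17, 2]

18

Step 1: Identify the maximum value: max = 20
Step 2: Identify the minimum value: min = 2
Step 3: Range = max - min = 20 - 2 = 18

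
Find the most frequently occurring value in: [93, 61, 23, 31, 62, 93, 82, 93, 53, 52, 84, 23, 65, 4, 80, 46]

93

Step 1: Count the frequency of each value:
  4: appears 1 time(s)
  23: appears 2 time(s)
  31: appears 1 time(s)
  46: appears 1 time(s)
  52: appears 1 time(s)
  53: appears 1 time(s)
  61: appears 1 time(s)
  62: appears 1 time(s)
  65: appears 1 time(s)
  80: appears 1 time(s)
  82: appears 1 time(s)
  84: appears 1 time(s)
  93: appears 3 time(s)
Step 2: The value 93 appears most frequently (3 times).
Step 3: Mode = 93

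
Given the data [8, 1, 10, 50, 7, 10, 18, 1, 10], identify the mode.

10

Step 1: Count the frequency of each value:
  1: appears 2 time(s)
  7: appears 1 time(s)
  8: appears 1 time(s)
  10: appears 3 time(s)
  18: appears 1 time(s)
  50: appears 1 time(s)
Step 2: The value 10 appears most frequently (3 times).
Step 3: Mode = 10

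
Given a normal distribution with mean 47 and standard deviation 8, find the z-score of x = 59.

1.5

Step 1: Recall the z-score formula: z = (x - mu) / sigma
Step 2: Substitute values: z = (59 - 47) / 8
Step 3: z = 12 / 8 = 1.5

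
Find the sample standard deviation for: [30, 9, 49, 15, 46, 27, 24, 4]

16.2217

Step 1: Compute the mean: 25.5
Step 2: Sum of squared deviations from the mean: 1842
Step 3: Sample variance = 1842 / 7 = 263.1429
Step 4: Standard deviation = sqrt(263.1429) = 16.2217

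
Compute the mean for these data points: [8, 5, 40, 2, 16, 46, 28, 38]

22.875

Step 1: Sum all values: 8 + 5 + 40 + 2 + 16 + 46 + 28 + 38 = 183
Step 2: Count the number of values: n = 8
Step 3: Mean = sum / n = 183 / 8 = 22.875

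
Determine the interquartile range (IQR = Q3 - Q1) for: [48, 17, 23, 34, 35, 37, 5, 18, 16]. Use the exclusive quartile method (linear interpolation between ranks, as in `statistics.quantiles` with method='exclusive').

19.5

Step 1: Sort the data: [5, 16, 17, 18, 23, 34, 35, 37, 48]
Step 2: n = 9
Step 3: Using the exclusive quartile method:
  Q1 = 16.5
  Q2 (median) = 23
  Q3 = 36
  IQR = Q3 - Q1 = 36 - 16.5 = 19.5
Step 4: IQR = 19.5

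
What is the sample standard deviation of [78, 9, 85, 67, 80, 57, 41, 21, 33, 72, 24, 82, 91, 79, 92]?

27.8785

Step 1: Compute the mean: 60.7333
Step 2: Sum of squared deviations from the mean: 10880.9333
Step 3: Sample variance = 10880.9333 / 14 = 777.2095
Step 4: Standard deviation = sqrt(777.2095) = 27.8785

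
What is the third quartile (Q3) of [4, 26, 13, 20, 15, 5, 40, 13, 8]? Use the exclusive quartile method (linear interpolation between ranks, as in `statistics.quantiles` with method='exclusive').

23

Step 1: Sort the data: [4, 5, 8, 13, 13, 15, 20, 26, 40]
Step 2: n = 9
Step 3: Using the exclusive quartile method:
  Q1 = 6.5
  Q2 (median) = 13
  Q3 = 23
  IQR = Q3 - Q1 = 23 - 6.5 = 16.5
Step 4: Q3 = 23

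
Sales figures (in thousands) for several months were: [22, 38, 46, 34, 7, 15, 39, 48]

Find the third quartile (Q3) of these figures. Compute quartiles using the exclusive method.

44.25

Step 1: Sort the data: [7, 15, 22, 34, 38, 39, 46, 48]
Step 2: n = 8
Step 3: Using the exclusive quartile method:
  Q1 = 16.75
  Q2 (median) = 36
  Q3 = 44.25
  IQR = Q3 - Q1 = 44.25 - 16.75 = 27.5
Step 4: Q3 = 44.25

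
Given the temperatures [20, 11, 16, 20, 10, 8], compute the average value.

14.1667

Step 1: Sum all values: 20 + 11 + 16 + 20 + 10 + 8 = 85
Step 2: Count the number of values: n = 6
Step 3: Mean = sum / n = 85 / 6 = 14.1667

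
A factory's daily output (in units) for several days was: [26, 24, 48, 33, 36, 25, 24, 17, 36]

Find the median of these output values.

26

Step 1: Sort the data in ascending order: [17, 24, 24, 25, 26, 33, 36, 36, 48]
Step 2: The number of values is n = 9.
Step 3: Since n is odd, the median is the middle value at position 5: 26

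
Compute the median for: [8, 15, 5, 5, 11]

8

Step 1: Sort the data in ascending order: [5, 5, 8, 11, 15]
Step 2: The number of values is n = 5.
Step 3: Since n is odd, the median is the middle value at position 3: 8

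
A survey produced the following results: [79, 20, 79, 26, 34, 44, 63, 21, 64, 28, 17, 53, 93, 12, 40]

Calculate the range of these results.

81

Step 1: Identify the maximum value: max = 93
Step 2: Identify the minimum value: min = 12
Step 3: Range = max - min = 93 - 12 = 81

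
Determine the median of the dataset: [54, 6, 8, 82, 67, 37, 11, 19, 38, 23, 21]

23

Step 1: Sort the data in ascending order: [6, 8, 11, 19, 21, 23, 37, 38, 54, 67, 82]
Step 2: The number of values is n = 11.
Step 3: Since n is odd, the median is the middle value at position 6: 23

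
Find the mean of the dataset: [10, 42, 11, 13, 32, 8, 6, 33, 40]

21.6667

Step 1: Sum all values: 10 + 42 + 11 + 13 + 32 + 8 + 6 + 33 + 40 = 195
Step 2: Count the number of values: n = 9
Step 3: Mean = sum / n = 195 / 9 = 21.6667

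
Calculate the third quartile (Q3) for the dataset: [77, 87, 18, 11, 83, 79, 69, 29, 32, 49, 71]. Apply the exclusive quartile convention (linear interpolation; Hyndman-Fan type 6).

79

Step 1: Sort the data: [11, 18, 29, 32, 49, 69, 71, 77, 79, 83, 87]
Step 2: n = 11
Step 3: Using the exclusive quartile method:
  Q1 = 29
  Q2 (median) = 69
  Q3 = 79
  IQR = Q3 - Q1 = 79 - 29 = 50
Step 4: Q3 = 79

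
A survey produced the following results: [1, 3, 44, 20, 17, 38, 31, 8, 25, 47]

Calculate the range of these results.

46

Step 1: Identify the maximum value: max = 47
Step 2: Identify the minimum value: min = 1
Step 3: Range = max - min = 47 - 1 = 46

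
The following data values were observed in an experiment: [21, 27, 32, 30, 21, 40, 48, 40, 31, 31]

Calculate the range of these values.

27

Step 1: Identify the maximum value: max = 48
Step 2: Identify the minimum value: min = 21
Step 3: Range = max - min = 48 - 21 = 27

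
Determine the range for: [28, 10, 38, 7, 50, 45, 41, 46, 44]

43

Step 1: Identify the maximum value: max = 50
Step 2: Identify the minimum value: min = 7
Step 3: Range = max - min = 50 - 7 = 43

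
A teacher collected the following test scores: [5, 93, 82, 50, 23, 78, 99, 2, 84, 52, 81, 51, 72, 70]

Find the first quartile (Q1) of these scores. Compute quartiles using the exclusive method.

43.25

Step 1: Sort the data: [2, 5, 23, 50, 51, 52, 70, 72, 78, 81, 82, 84, 93, 99]
Step 2: n = 14
Step 3: Using the exclusive quartile method:
  Q1 = 43.25
  Q2 (median) = 71
  Q3 = 82.5
  IQR = Q3 - Q1 = 82.5 - 43.25 = 39.25
Step 4: Q1 = 43.25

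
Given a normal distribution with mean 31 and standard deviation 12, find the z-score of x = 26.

-0.4167

Step 1: Recall the z-score formula: z = (x - mu) / sigma
Step 2: Substitute values: z = (26 - 31) / 12
Step 3: z = -5 / 12 = -0.4167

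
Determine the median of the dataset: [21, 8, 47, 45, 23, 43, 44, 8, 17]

23

Step 1: Sort the data in ascending order: [8, 8, 17, 21, 23, 43, 44, 45, 47]
Step 2: The number of values is n = 9.
Step 3: Since n is odd, the median is the middle value at position 5: 23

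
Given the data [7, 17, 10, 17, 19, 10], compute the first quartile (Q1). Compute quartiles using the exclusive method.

9.25

Step 1: Sort the data: [7, 10, 10, 17, 17, 19]
Step 2: n = 6
Step 3: Using the exclusive quartile method:
  Q1 = 9.25
  Q2 (median) = 13.5
  Q3 = 17.5
  IQR = Q3 - Q1 = 17.5 - 9.25 = 8.25
Step 4: Q1 = 9.25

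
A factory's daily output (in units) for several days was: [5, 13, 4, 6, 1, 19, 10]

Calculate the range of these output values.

18

Step 1: Identify the maximum value: max = 19
Step 2: Identify the minimum value: min = 1
Step 3: Range = max - min = 19 - 1 = 18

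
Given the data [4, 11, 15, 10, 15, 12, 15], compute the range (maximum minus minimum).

11

Step 1: Identify the maximum value: max = 15
Step 2: Identify the minimum value: min = 4
Step 3: Range = max - min = 15 - 4 = 11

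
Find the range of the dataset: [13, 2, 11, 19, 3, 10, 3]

17

Step 1: Identify the maximum value: max = 19
Step 2: Identify the minimum value: min = 2
Step 3: Range = max - min = 19 - 2 = 17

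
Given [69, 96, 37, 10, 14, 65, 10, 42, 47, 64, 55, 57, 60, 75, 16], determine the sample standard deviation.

26.0746

Step 1: Compute the mean: 47.8
Step 2: Sum of squared deviations from the mean: 9518.4
Step 3: Sample variance = 9518.4 / 14 = 679.8857
Step 4: Standard deviation = sqrt(679.8857) = 26.0746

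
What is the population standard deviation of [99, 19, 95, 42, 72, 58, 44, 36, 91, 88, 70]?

25.7804

Step 1: Compute the mean: 64.9091
Step 2: Sum of squared deviations from the mean: 7310.9091
Step 3: Population variance = 7310.9091 / 11 = 664.6281
Step 4: Standard deviation = sqrt(664.6281) = 25.7804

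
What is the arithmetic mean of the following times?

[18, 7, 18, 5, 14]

12.4

Step 1: Sum all values: 18 + 7 + 18 + 5 + 14 = 62
Step 2: Count the number of values: n = 5
Step 3: Mean = sum / n = 62 / 5 = 12.4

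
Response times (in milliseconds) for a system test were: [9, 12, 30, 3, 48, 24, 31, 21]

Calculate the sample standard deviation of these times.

14.4197

Step 1: Compute the mean: 22.25
Step 2: Sum of squared deviations from the mean: 1455.5
Step 3: Sample variance = 1455.5 / 7 = 207.9286
Step 4: Standard deviation = sqrt(207.9286) = 14.4197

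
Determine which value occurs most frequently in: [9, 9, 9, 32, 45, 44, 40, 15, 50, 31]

9

Step 1: Count the frequency of each value:
  9: appears 3 time(s)
  15: appears 1 time(s)
  31: appears 1 time(s)
  32: appears 1 time(s)
  40: appears 1 time(s)
  44: appears 1 time(s)
  45: appears 1 time(s)
  50: appears 1 time(s)
Step 2: The value 9 appears most frequently (3 times).
Step 3: Mode = 9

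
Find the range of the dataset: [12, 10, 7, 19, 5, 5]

14

Step 1: Identify the maximum value: max = 19
Step 2: Identify the minimum value: min = 5
Step 3: Range = max - min = 19 - 5 = 14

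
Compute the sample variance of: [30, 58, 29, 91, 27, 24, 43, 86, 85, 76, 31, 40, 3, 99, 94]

982.4

Step 1: Compute the mean: (30 + 58 + 29 + 91 + 27 + 24 + 43 + 86 + 85 + 76 + 31 + 40 + 3 + 99 + 94) / 15 = 54.4
Step 2: Compute squared deviations from the mean:
  (30 - 54.4)^2 = 595.36
  (58 - 54.4)^2 = 12.96
  (29 - 54.4)^2 = 645.16
  (91 - 54.4)^2 = 1339.56
  (27 - 54.4)^2 = 750.76
  (24 - 54.4)^2 = 924.16
  (43 - 54.4)^2 = 129.96
  (86 - 54.4)^2 = 998.56
  (85 - 54.4)^2 = 936.36
  (76 - 54.4)^2 = 466.56
  (31 - 54.4)^2 = 547.56
  (40 - 54.4)^2 = 207.36
  (3 - 54.4)^2 = 2641.96
  (99 - 54.4)^2 = 1989.16
  (94 - 54.4)^2 = 1568.16
Step 3: Sum of squared deviations = 13753.6
Step 4: Sample variance = 13753.6 / 14 = 982.4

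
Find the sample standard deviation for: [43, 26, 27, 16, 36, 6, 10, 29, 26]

11.8849

Step 1: Compute the mean: 24.3333
Step 2: Sum of squared deviations from the mean: 1130
Step 3: Sample variance = 1130 / 8 = 141.25
Step 4: Standard deviation = sqrt(141.25) = 11.8849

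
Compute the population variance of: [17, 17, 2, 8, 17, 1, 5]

45.6735

Step 1: Compute the mean: (17 + 17 + 2 + 8 + 17 + 1 + 5) / 7 = 9.5714
Step 2: Compute squared deviations from the mean:
  (17 - 9.5714)^2 = 55.1837
  (17 - 9.5714)^2 = 55.1837
  (2 - 9.5714)^2 = 57.3265
  (8 - 9.5714)^2 = 2.4694
  (17 - 9.5714)^2 = 55.1837
  (1 - 9.5714)^2 = 73.4694
  (5 - 9.5714)^2 = 20.898
Step 3: Sum of squared deviations = 319.7143
Step 4: Population variance = 319.7143 / 7 = 45.6735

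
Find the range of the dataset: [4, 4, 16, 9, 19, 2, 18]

17

Step 1: Identify the maximum value: max = 19
Step 2: Identify the minimum value: min = 2
Step 3: Range = max - min = 19 - 2 = 17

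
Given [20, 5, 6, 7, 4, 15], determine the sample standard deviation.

6.473

Step 1: Compute the mean: 9.5
Step 2: Sum of squared deviations from the mean: 209.5
Step 3: Sample variance = 209.5 / 5 = 41.9
Step 4: Standard deviation = sqrt(41.9) = 6.473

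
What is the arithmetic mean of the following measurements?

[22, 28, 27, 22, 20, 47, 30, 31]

28.375

Step 1: Sum all values: 22 + 28 + 27 + 22 + 20 + 47 + 30 + 31 = 227
Step 2: Count the number of values: n = 8
Step 3: Mean = sum / n = 227 / 8 = 28.375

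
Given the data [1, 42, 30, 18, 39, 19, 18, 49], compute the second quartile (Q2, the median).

24.5

Step 1: Sort the data: [1, 18, 18, 19, 30, 39, 42, 49]
Step 2: n = 8
Step 3: Q2 is the median. Since n is even, it is the average of the values at positions 4 and 5:
  Q2 = (19 + 30) / 2 = 24.5
Step 4: Q2 = 24.5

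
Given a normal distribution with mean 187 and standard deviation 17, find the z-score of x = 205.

1.0588

Step 1: Recall the z-score formula: z = (x - mu) / sigma
Step 2: Substitute values: z = (205 - 187) / 17
Step 3: z = 18 / 17 = 1.0588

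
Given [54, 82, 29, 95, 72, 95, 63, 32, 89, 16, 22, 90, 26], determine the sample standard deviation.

30.4517

Step 1: Compute the mean: 58.8462
Step 2: Sum of squared deviations from the mean: 11127.6923
Step 3: Sample variance = 11127.6923 / 12 = 927.3077
Step 4: Standard deviation = sqrt(927.3077) = 30.4517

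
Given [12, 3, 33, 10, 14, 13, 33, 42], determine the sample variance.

194.2857

Step 1: Compute the mean: (12 + 3 + 33 + 10 + 14 + 13 + 33 + 42) / 8 = 20
Step 2: Compute squared deviations from the mean:
  (12 - 20)^2 = 64
  (3 - 20)^2 = 289
  (33 - 20)^2 = 169
  (10 - 20)^2 = 100
  (14 - 20)^2 = 36
  (13 - 20)^2 = 49
  (33 - 20)^2 = 169
  (42 - 20)^2 = 484
Step 3: Sum of squared deviations = 1360
Step 4: Sample variance = 1360 / 7 = 194.2857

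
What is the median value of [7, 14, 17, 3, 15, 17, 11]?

14

Step 1: Sort the data in ascending order: [3, 7, 11, 14, 15, 17, 17]
Step 2: The number of values is n = 7.
Step 3: Since n is odd, the median is the middle value at position 4: 14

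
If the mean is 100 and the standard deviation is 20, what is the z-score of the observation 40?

-3

Step 1: Recall the z-score formula: z = (x - mu) / sigma
Step 2: Substitute values: z = (40 - 100) / 20
Step 3: z = -60 / 20 = -3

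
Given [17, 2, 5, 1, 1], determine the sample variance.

46.2

Step 1: Compute the mean: (17 + 2 + 5 + 1 + 1) / 5 = 5.2
Step 2: Compute squared deviations from the mean:
  (17 - 5.2)^2 = 139.24
  (2 - 5.2)^2 = 10.24
  (5 - 5.2)^2 = 0.04
  (1 - 5.2)^2 = 17.64
  (1 - 5.2)^2 = 17.64
Step 3: Sum of squared deviations = 184.8
Step 4: Sample variance = 184.8 / 4 = 46.2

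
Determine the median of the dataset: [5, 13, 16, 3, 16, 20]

14.5

Step 1: Sort the data in ascending order: [3, 5, 13, 16, 16, 20]
Step 2: The number of values is n = 6.
Step 3: Since n is even, the median is the average of positions 3 and 4:
  Median = (13 + 16) / 2 = 14.5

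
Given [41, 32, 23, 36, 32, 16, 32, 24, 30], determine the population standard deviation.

7.0571

Step 1: Compute the mean: 29.5556
Step 2: Sum of squared deviations from the mean: 448.2222
Step 3: Population variance = 448.2222 / 9 = 49.8025
Step 4: Standard deviation = sqrt(49.8025) = 7.0571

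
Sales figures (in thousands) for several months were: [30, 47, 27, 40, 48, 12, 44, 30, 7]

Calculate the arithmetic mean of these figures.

31.6667

Step 1: Sum all values: 30 + 47 + 27 + 40 + 48 + 12 + 44 + 30 + 7 = 285
Step 2: Count the number of values: n = 9
Step 3: Mean = sum / n = 285 / 9 = 31.6667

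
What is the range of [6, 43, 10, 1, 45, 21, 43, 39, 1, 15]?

44

Step 1: Identify the maximum value: max = 45
Step 2: Identify the minimum value: min = 1
Step 3: Range = max - min = 45 - 1 = 44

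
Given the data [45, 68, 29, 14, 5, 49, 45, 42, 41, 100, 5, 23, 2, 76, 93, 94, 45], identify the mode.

45

Step 1: Count the frequency of each value:
  2: appears 1 time(s)
  5: appears 2 time(s)
  14: appears 1 time(s)
  23: appears 1 time(s)
  29: appears 1 time(s)
  41: appears 1 time(s)
  42: appears 1 time(s)
  45: appears 3 time(s)
  49: appears 1 time(s)
  68: appears 1 time(s)
  76: appears 1 time(s)
  93: appears 1 time(s)
  94: appears 1 time(s)
  100: appears 1 time(s)
Step 2: The value 45 appears most frequently (3 times).
Step 3: Mode = 45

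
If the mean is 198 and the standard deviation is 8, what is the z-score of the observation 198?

0

Step 1: Recall the z-score formula: z = (x - mu) / sigma
Step 2: Substitute values: z = (198 - 198) / 8
Step 3: z = 0 / 8 = 0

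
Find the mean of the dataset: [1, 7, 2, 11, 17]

7.6

Step 1: Sum all values: 1 + 7 + 2 + 11 + 17 = 38
Step 2: Count the number of values: n = 5
Step 3: Mean = sum / n = 38 / 5 = 7.6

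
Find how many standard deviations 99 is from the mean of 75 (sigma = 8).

3

Step 1: Recall the z-score formula: z = (x - mu) / sigma
Step 2: Substitute values: z = (99 - 75) / 8
Step 3: z = 24 / 8 = 3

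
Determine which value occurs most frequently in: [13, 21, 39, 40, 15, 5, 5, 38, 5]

5

Step 1: Count the frequency of each value:
  5: appears 3 time(s)
  13: appears 1 time(s)
  15: appears 1 time(s)
  21: appears 1 time(s)
  38: appears 1 time(s)
  39: appears 1 time(s)
  40: appears 1 time(s)
Step 2: The value 5 appears most frequently (3 times).
Step 3: Mode = 5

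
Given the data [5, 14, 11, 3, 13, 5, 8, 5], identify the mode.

5

Step 1: Count the frequency of each value:
  3: appears 1 time(s)
  5: appears 3 time(s)
  8: appears 1 time(s)
  11: appears 1 time(s)
  13: appears 1 time(s)
  14: appears 1 time(s)
Step 2: The value 5 appears most frequently (3 times).
Step 3: Mode = 5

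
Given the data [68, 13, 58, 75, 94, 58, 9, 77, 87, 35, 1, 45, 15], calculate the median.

58

Step 1: Sort the data in ascending order: [1, 9, 13, 15, 35, 45, 58, 58, 68, 75, 77, 87, 94]
Step 2: The number of values is n = 13.
Step 3: Since n is odd, the median is the middle value at position 7: 58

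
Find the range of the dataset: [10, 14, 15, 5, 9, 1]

14

Step 1: Identify the maximum value: max = 15
Step 2: Identify the minimum value: min = 1
Step 3: Range = max - min = 15 - 1 = 14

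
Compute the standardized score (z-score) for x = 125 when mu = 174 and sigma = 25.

-1.96

Step 1: Recall the z-score formula: z = (x - mu) / sigma
Step 2: Substitute values: z = (125 - 174) / 25
Step 3: z = -49 / 25 = -1.96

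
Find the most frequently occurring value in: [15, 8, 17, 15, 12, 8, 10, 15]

15

Step 1: Count the frequency of each value:
  8: appears 2 time(s)
  10: appears 1 time(s)
  12: appears 1 time(s)
  15: appears 3 time(s)
  17: appears 1 time(s)
Step 2: The value 15 appears most frequently (3 times).
Step 3: Mode = 15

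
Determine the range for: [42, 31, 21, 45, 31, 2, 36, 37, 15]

43

Step 1: Identify the maximum value: max = 45
Step 2: Identify the minimum value: min = 2
Step 3: Range = max - min = 45 - 2 = 43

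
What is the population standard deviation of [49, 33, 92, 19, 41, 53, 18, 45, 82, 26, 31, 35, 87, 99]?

26.8632

Step 1: Compute the mean: 50.7143
Step 2: Sum of squared deviations from the mean: 10102.8571
Step 3: Population variance = 10102.8571 / 14 = 721.6327
Step 4: Standard deviation = sqrt(721.6327) = 26.8632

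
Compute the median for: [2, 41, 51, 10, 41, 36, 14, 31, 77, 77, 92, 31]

38.5

Step 1: Sort the data in ascending order: [2, 10, 14, 31, 31, 36, 41, 41, 51, 77, 77, 92]
Step 2: The number of values is n = 12.
Step 3: Since n is even, the median is the average of positions 6 and 7:
  Median = (36 + 41) / 2 = 38.5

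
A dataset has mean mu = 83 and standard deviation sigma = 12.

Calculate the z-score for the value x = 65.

-1.5

Step 1: Recall the z-score formula: z = (x - mu) / sigma
Step 2: Substitute values: z = (65 - 83) / 12
Step 3: z = -18 / 12 = -1.5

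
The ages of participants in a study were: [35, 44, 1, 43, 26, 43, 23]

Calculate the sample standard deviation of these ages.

15.6068

Step 1: Compute the mean: 30.7143
Step 2: Sum of squared deviations from the mean: 1461.4286
Step 3: Sample variance = 1461.4286 / 6 = 243.5714
Step 4: Standard deviation = sqrt(243.5714) = 15.6068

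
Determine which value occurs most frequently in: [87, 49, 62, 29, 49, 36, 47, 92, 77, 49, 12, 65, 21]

49

Step 1: Count the frequency of each value:
  12: appears 1 time(s)
  21: appears 1 time(s)
  29: appears 1 time(s)
  36: appears 1 time(s)
  47: appears 1 time(s)
  49: appears 3 time(s)
  62: appears 1 time(s)
  65: appears 1 time(s)
  77: appears 1 time(s)
  87: appears 1 time(s)
  92: appears 1 time(s)
Step 2: The value 49 appears most frequently (3 times).
Step 3: Mode = 49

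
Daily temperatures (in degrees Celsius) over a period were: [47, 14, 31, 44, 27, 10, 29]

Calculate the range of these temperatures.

37

Step 1: Identify the maximum value: max = 47
Step 2: Identify the minimum value: min = 10
Step 3: Range = max - min = 47 - 10 = 37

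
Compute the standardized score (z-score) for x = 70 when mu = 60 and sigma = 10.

1

Step 1: Recall the z-score formula: z = (x - mu) / sigma
Step 2: Substitute values: z = (70 - 60) / 10
Step 3: z = 10 / 10 = 1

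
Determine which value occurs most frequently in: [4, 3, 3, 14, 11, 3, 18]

3

Step 1: Count the frequency of each value:
  3: appears 3 time(s)
  4: appears 1 time(s)
  11: appears 1 time(s)
  14: appears 1 time(s)
  18: appears 1 time(s)
Step 2: The value 3 appears most frequently (3 times).
Step 3: Mode = 3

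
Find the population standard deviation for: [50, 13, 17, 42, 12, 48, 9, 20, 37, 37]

15.0549

Step 1: Compute the mean: 28.5
Step 2: Sum of squared deviations from the mean: 2266.5
Step 3: Population variance = 2266.5 / 10 = 226.65
Step 4: Standard deviation = sqrt(226.65) = 15.0549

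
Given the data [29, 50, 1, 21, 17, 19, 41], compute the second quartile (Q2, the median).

21

Step 1: Sort the data: [1, 17, 19, 21, 29, 41, 50]
Step 2: n = 7
Step 3: Q2 is the median. Since n is odd, it is the middle value at position 4: 21
Step 4: Q2 = 21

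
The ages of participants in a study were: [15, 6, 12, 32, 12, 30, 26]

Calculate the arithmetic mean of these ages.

19

Step 1: Sum all values: 15 + 6 + 12 + 32 + 12 + 30 + 26 = 133
Step 2: Count the number of values: n = 7
Step 3: Mean = sum / n = 133 / 7 = 19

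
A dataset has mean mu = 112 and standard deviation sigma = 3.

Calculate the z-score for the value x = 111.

-0.3333

Step 1: Recall the z-score formula: z = (x - mu) / sigma
Step 2: Substitute values: z = (111 - 112) / 3
Step 3: z = -1 / 3 = -0.3333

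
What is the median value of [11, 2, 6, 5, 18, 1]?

5.5

Step 1: Sort the data in ascending order: [1, 2, 5, 6, 11, 18]
Step 2: The number of values is n = 6.
Step 3: Since n is even, the median is the average of positions 3 and 4:
  Median = (5 + 6) / 2 = 5.5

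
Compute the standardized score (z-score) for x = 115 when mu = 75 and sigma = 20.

2

Step 1: Recall the z-score formula: z = (x - mu) / sigma
Step 2: Substitute values: z = (115 - 75) / 20
Step 3: z = 40 / 20 = 2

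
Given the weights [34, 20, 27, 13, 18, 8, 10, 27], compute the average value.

19.625

Step 1: Sum all values: 34 + 20 + 27 + 13 + 18 + 8 + 10 + 27 = 157
Step 2: Count the number of values: n = 8
Step 3: Mean = sum / n = 157 / 8 = 19.625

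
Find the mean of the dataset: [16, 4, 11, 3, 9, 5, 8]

8

Step 1: Sum all values: 16 + 4 + 11 + 3 + 9 + 5 + 8 = 56
Step 2: Count the number of values: n = 7
Step 3: Mean = sum / n = 56 / 7 = 8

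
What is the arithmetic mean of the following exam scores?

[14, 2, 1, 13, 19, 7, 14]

10

Step 1: Sum all values: 14 + 2 + 1 + 13 + 19 + 7 + 14 = 70
Step 2: Count the number of values: n = 7
Step 3: Mean = sum / n = 70 / 7 = 10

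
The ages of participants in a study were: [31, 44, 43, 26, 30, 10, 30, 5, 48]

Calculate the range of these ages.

43

Step 1: Identify the maximum value: max = 48
Step 2: Identify the minimum value: min = 5
Step 3: Range = max - min = 48 - 5 = 43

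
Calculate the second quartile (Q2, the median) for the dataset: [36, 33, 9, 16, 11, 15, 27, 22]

19

Step 1: Sort the data: [9, 11, 15, 16, 22, 27, 33, 36]
Step 2: n = 8
Step 3: Q2 is the median. Since n is even, it is the average of the values at positions 4 and 5:
  Q2 = (16 + 22) / 2 = 19
Step 4: Q2 = 19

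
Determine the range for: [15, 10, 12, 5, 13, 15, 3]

12

Step 1: Identify the maximum value: max = 15
Step 2: Identify the minimum value: min = 3
Step 3: Range = max - min = 15 - 3 = 12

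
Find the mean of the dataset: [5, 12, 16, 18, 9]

12

Step 1: Sum all values: 5 + 12 + 16 + 18 + 9 = 60
Step 2: Count the number of values: n = 5
Step 3: Mean = sum / n = 60 / 5 = 12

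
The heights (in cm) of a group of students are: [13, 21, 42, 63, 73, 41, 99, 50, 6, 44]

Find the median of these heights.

43

Step 1: Sort the data in ascending order: [6, 13, 21, 41, 42, 44, 50, 63, 73, 99]
Step 2: The number of values is n = 10.
Step 3: Since n is even, the median is the average of positions 5 and 6:
  Median = (42 + 44) / 2 = 43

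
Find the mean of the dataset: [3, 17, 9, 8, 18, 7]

10.3333

Step 1: Sum all values: 3 + 17 + 9 + 8 + 18 + 7 = 62
Step 2: Count the number of values: n = 6
Step 3: Mean = sum / n = 62 / 6 = 10.3333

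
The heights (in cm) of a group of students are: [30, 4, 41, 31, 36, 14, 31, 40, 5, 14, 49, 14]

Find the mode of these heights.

14

Step 1: Count the frequency of each value:
  4: appears 1 time(s)
  5: appears 1 time(s)
  14: appears 3 time(s)
  30: appears 1 time(s)
  31: appears 2 time(s)
  36: appears 1 time(s)
  40: appears 1 time(s)
  41: appears 1 time(s)
  49: appears 1 time(s)
Step 2: The value 14 appears most frequently (3 times).
Step 3: Mode = 14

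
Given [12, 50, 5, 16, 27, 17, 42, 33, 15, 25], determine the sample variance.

198.8444

Step 1: Compute the mean: (12 + 50 + 5 + 16 + 27 + 17 + 42 + 33 + 15 + 25) / 10 = 24.2
Step 2: Compute squared deviations from the mean:
  (12 - 24.2)^2 = 148.84
  (50 - 24.2)^2 = 665.64
  (5 - 24.2)^2 = 368.64
  (16 - 24.2)^2 = 67.24
  (27 - 24.2)^2 = 7.84
  (17 - 24.2)^2 = 51.84
  (42 - 24.2)^2 = 316.84
  (33 - 24.2)^2 = 77.44
  (15 - 24.2)^2 = 84.64
  (25 - 24.2)^2 = 0.64
Step 3: Sum of squared deviations = 1789.6
Step 4: Sample variance = 1789.6 / 9 = 198.8444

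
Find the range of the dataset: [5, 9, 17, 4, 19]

15

Step 1: Identify the maximum value: max = 19
Step 2: Identify the minimum value: min = 4
Step 3: Range = max - min = 19 - 4 = 15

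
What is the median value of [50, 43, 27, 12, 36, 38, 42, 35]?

37

Step 1: Sort the data in ascending order: [12, 27, 35, 36, 38, 42, 43, 50]
Step 2: The number of values is n = 8.
Step 3: Since n is even, the median is the average of positions 4 and 5:
  Median = (36 + 38) / 2 = 37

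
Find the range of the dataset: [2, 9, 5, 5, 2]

7

Step 1: Identify the maximum value: max = 9
Step 2: Identify the minimum value: min = 2
Step 3: Range = max - min = 9 - 2 = 7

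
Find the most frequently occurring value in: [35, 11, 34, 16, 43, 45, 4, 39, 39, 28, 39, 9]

39

Step 1: Count the frequency of each value:
  4: appears 1 time(s)
  9: appears 1 time(s)
  11: appears 1 time(s)
  16: appears 1 time(s)
  28: appears 1 time(s)
  34: appears 1 time(s)
  35: appears 1 time(s)
  39: appears 3 time(s)
  43: appears 1 time(s)
  45: appears 1 time(s)
Step 2: The value 39 appears most frequently (3 times).
Step 3: Mode = 39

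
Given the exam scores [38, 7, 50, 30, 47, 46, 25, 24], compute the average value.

33.375

Step 1: Sum all values: 38 + 7 + 50 + 30 + 47 + 46 + 25 + 24 = 267
Step 2: Count the number of values: n = 8
Step 3: Mean = sum / n = 267 / 8 = 33.375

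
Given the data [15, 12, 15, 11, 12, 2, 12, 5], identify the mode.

12

Step 1: Count the frequency of each value:
  2: appears 1 time(s)
  5: appears 1 time(s)
  11: appears 1 time(s)
  12: appears 3 time(s)
  15: appears 2 time(s)
Step 2: The value 12 appears most frequently (3 times).
Step 3: Mode = 12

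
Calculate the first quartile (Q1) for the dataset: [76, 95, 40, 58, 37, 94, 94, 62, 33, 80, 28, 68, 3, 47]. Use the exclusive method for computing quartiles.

36

Step 1: Sort the data: [3, 28, 33, 37, 40, 47, 58, 62, 68, 76, 80, 94, 94, 95]
Step 2: n = 14
Step 3: Using the exclusive quartile method:
  Q1 = 36
  Q2 (median) = 60
  Q3 = 83.5
  IQR = Q3 - Q1 = 83.5 - 36 = 47.5
Step 4: Q1 = 36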